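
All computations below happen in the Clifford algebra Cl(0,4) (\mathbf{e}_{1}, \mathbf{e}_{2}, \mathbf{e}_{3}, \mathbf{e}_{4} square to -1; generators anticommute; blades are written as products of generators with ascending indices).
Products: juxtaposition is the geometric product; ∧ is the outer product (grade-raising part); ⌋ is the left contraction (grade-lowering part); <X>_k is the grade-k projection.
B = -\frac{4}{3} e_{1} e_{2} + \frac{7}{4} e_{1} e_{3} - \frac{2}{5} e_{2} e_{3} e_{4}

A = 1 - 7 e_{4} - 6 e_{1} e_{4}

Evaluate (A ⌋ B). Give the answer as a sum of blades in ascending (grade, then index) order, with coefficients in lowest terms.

step 1: -\frac{4}{3} e_{1} e_{2} + \frac{7}{4} e_{1} e_{3} - \frac{14}{5} e_{2} e_{3} - \frac{2}{5} e_{2} e_{3} e_{4}
Answer: -\frac{4}{3} e_{1} e_{2} + \frac{7}{4} e_{1} e_{3} - \frac{14}{5} e_{2} e_{3} - \frac{2}{5} e_{2} e_{3} e_{4}


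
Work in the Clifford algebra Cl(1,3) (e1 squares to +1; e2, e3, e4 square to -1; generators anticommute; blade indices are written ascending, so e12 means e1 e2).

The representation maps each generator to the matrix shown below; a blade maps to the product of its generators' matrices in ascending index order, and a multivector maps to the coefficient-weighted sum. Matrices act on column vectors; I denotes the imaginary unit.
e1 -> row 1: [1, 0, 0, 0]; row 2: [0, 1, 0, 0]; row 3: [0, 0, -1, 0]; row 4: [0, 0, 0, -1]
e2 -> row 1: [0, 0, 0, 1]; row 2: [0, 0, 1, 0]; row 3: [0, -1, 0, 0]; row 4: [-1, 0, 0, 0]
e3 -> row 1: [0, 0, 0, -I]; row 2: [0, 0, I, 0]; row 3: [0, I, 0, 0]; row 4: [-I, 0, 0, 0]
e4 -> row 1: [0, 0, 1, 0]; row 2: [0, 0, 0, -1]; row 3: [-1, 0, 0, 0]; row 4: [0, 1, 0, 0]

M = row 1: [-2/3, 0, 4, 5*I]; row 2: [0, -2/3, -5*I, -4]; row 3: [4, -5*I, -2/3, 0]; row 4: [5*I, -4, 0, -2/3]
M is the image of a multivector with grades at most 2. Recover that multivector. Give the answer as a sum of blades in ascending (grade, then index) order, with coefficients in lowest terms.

Method: the blade images are trace-orthogonal — tr(rho(e_A) rho(e_B)^-1) = 4 if A = B and 0 otherwise — and rho(e_A)^-1 = (e_A)^2 * rho(e_A) with (e_A)^2 = +1 or -1, so the coefficient of e_A in the preimage is (e_A)^2 * tr(M rho(e_A))/4.
Nonzero projections over blades of grade <= 2: 1: (1)^2 = +1, tr(M 1) = -8/3, coefficient -2/3; e3: (e3)^2 = -1, tr(M rho(e3)) = 20, coefficient -5; e14: (e14)^2 = +1, tr(M rho(e14)) = 16, coefficient 4. Every other blade of grade <= 2 projects to 0.
Answer: -2/3 - 5*e3 + 4*e14


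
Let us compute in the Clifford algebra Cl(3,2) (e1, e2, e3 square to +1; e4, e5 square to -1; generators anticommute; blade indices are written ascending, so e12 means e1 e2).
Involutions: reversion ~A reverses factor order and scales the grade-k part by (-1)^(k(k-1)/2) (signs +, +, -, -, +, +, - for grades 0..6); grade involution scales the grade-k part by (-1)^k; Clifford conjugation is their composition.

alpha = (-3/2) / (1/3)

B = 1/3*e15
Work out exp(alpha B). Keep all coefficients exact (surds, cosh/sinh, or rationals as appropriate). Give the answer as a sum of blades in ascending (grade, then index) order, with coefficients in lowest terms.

B^2 = (1/3)^2*(e15)^2 = 1/9*(+1) = 1/9 (a basis 2-blade squares to minus the product of its generators' squares).
B^2 = 1/9 — the positive square puts this in the hyperbolic regime; l = 1/3, alpha*l = -3/2, so exp(alpha B) = cosh(-3/2) + (sinh(-3/2)/(1/3))*B = cosh(3/2) + (-3*sinh(3/2))*B.
Answer: cosh(3/2) - sinh(3/2)*e15


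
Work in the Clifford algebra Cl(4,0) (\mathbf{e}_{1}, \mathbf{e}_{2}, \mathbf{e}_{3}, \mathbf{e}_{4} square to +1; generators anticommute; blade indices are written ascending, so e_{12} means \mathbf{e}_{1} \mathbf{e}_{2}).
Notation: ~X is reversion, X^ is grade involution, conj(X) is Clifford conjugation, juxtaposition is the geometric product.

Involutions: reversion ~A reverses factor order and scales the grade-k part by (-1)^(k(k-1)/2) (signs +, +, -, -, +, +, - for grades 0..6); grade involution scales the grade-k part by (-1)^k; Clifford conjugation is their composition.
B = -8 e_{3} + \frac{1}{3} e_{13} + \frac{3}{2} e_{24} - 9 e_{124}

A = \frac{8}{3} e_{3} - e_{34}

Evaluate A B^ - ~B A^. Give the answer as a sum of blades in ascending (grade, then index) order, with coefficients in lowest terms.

first term: \frac{64}{3} - \frac{8}{9} e_{1} + 8 e_{4} + \frac{1}{3} e_{14} - \frac{3}{2} e_{23} - 9 e_{123} - 4 e_{234} + 24 e_{1234}
second term: \frac{64}{3} + \frac{8}{9} e_{1} + 8 e_{4} + \frac{1}{3} e_{14} - \frac{3}{2} e_{23} + 9 e_{123} - 4 e_{234} + 24 e_{1234}
Answer: -\frac{16}{9} e_{1} - 18 e_{123}


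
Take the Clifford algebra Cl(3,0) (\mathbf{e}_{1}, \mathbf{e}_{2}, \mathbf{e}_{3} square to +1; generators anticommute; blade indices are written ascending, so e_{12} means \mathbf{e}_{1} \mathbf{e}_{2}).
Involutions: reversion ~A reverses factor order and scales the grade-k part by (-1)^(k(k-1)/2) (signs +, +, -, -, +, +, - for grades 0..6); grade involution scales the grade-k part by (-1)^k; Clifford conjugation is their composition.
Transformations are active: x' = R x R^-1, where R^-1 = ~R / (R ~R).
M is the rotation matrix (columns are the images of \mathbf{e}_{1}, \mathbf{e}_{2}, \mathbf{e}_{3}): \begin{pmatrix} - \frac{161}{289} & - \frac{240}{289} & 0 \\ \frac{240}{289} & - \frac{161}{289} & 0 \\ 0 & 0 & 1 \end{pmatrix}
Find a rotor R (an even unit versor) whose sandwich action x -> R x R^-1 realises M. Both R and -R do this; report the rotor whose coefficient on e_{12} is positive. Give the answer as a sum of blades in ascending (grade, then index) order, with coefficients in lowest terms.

Method: write R = a + b12*e_{12} + b13*e_{13} + b23*e_{23} with a^2 + b12^2 + b13^2 + b23^2 = 1 (so R^-1 = ~R). Expanding the columns R e_j ~R gives tr M = 4a^2 - 1 and, from the antisymmetric part, M21 - M12 = -4a*b12, M13 - M31 = 4a*b13, M32 - M23 = -4a*b23.
Here tr M = -\frac{33}{289}, so a^2 = (1 + tr M)/4 = \frac{64}{289} and a = ±\frac{8}{17}. Taking a = \frac{8}{17}: M21 - M12 = \frac{480}{289}, M13 - M31 = 0, M32 - M23 = 0, giving b12 = -\frac{15}{17}, b13 = 0, b23 = 0, i.e. R = \frac{8}{17} - \frac{15}{17} e_{12}.
Its e_{12} coefficient is negative, so report the other preimage -R.
Answer: -\frac{8}{17} + \frac{15}{17} e_{12}. Sheet selection: the two-to-one cover makes ±R indistinguishable at the matrix level (trace -\frac{33}{289}), so uniqueness comes from the required sign on e_{12}.


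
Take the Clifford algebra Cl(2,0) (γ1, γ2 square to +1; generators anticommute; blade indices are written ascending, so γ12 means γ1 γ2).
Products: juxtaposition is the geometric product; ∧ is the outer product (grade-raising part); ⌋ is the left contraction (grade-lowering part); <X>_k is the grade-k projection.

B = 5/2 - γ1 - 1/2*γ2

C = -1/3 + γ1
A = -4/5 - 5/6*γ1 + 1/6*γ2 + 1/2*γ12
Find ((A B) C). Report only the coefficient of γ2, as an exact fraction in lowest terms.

step 1: -5/4 - 23/15*γ1 + 79/60*γ2 + 11/6*γ12
step 2: -67/60 - 133/180*γ1 - 409/180*γ2 - 347/180*γ12
Answer: -409/180


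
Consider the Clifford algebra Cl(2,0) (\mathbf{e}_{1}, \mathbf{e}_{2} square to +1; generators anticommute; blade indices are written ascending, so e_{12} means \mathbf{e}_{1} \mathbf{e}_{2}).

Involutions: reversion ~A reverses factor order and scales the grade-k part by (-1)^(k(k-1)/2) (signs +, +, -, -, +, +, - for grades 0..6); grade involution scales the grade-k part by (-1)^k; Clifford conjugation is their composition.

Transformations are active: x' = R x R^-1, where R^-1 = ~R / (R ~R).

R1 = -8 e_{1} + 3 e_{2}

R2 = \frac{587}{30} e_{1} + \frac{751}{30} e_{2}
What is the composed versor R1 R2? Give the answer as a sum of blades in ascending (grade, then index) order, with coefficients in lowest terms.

Distribute over the terms of R1 (each basis-blade product reordered to ascending indices, repeated generators contracted through their squares):
(-8 e_{1}) R2 = -\frac{2348}{15} - \frac{3004}{15} e_{12}
(3 e_{2}) R2 = \frac{751}{10} - \frac{587}{10} e_{12}
Summing the partial products and collecting blades:
Answer: -\frac{2443}{30} - \frac{7769}{30} e_{12}


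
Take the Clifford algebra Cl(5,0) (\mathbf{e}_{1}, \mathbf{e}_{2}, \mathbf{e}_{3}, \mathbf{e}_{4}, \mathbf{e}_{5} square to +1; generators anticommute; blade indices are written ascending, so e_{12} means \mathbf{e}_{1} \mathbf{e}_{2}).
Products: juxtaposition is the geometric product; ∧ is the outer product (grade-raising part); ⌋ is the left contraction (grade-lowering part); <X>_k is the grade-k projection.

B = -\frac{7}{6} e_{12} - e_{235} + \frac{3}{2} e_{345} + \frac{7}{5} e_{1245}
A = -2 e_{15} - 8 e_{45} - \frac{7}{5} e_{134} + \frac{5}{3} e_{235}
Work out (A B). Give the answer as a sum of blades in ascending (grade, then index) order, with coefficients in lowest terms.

step 1: \frac{5}{3} + 12 e_{3} + \frac{56}{5} e_{12} + \frac{21}{10} e_{15} + \frac{53}{10} e_{24} + \frac{7}{3} e_{25} + 2 e_{123} - \frac{2}{3} e_{134} + \frac{35}{18} e_{135} + \frac{289}{30} e_{234} - \frac{49}{25} e_{235} + \frac{119}{15} e_{1245}
Answer: \frac{5}{3} + 12 e_{3} + \frac{56}{5} e_{12} + \frac{21}{10} e_{15} + \frac{53}{10} e_{24} + \frac{7}{3} e_{25} + 2 e_{123} - \frac{2}{3} e_{134} + \frac{35}{18} e_{135} + \frac{289}{30} e_{234} - \frac{49}{25} e_{235} + \frac{119}{15} e_{1245}


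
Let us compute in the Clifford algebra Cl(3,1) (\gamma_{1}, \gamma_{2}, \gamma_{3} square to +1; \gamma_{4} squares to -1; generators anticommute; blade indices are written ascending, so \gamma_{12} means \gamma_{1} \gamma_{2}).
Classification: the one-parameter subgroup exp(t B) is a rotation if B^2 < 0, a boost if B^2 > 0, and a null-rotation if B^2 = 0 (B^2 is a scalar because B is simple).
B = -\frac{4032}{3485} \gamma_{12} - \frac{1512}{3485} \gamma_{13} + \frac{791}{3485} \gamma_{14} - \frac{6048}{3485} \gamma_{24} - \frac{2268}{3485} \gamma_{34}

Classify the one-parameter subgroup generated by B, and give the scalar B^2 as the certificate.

B^2 term by term: the squares give (-\frac{4032}{3485})^2*(\gamma_{12})^2 + (-\frac{1512}{3485})^2*(\gamma_{13})^2 + (\frac{791}{3485})^2*(\gamma_{14})^2 + (-\frac{6048}{3485})^2*(\gamma_{24})^2 + (-\frac{2268}{3485})^2*(\gamma_{34})^2 = \frac{16257024}{12145225}*(-1) + \frac{2286144}{12145225}*(-1) + \frac{625681}{12145225}*(+1) + \frac{36578304}{12145225}*(+1) + \frac{5143824}{12145225}*(+1) = \frac{49}{25} (each basis 2-blade squares to minus the product of its generators' squares); cross terms between blades sharing an index anticommute and cancel; the commuting (index-disjoint) pairs give grade-4 terms 2*c*c'*(blade product), which cancel blade by blade — \gamma_{1234}: \frac{18289152}{12145225} - \frac{18289152}{12145225} = 0 — confirming B is simple. So B^2 = \frac{49}{25}.
Answer: boost, certificate B^2 = \frac{49}{25}. Check the certificate: B^2 = \frac{49}{25}, and that sign is decisive whatever form B takes.


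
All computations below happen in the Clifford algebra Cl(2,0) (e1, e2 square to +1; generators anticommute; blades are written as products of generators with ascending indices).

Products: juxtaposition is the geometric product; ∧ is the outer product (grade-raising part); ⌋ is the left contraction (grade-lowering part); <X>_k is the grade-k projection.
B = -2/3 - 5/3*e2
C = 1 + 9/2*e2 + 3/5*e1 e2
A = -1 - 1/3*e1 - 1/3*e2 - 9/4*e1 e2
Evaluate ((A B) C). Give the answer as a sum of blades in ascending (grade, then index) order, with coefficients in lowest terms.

step 1: 11/9 + 143/36*e1 + 17/9*e2 + 37/18*e1 e2
step 2: 382/45 + 544/45*e1 + 1759/180*e2 + 7439/360*e1 e2
Answer: 382/45 + 544/45*e1 + 1759/180*e2 + 7439/360*e1 e2


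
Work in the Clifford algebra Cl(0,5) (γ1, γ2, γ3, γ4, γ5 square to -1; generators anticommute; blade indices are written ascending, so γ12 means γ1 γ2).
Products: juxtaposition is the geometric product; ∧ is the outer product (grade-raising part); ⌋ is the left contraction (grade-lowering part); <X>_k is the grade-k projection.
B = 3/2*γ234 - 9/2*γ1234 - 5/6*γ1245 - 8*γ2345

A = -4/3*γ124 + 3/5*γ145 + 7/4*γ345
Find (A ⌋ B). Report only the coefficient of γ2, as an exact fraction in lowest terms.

step 1: 27/2*γ2 - 6*γ3 + 10/9*γ5
Answer: 27/2


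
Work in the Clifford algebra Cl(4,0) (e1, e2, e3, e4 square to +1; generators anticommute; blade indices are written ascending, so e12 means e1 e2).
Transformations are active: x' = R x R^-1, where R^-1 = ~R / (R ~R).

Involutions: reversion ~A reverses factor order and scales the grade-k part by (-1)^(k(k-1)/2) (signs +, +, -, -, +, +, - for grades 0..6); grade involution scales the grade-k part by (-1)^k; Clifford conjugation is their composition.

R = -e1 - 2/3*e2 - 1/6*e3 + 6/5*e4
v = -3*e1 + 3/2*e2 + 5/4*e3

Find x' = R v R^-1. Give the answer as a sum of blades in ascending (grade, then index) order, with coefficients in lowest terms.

~R = -e1 - 2/3*e2 - 1/6*e3 + 6/5*e4, and R ~R = 2621/900, so R^-1 = ~R / (2621/900).
R v = 43/24 - 7/2*e12 - 7/4*e13 + 18/5*e14 - 7/12*e23 - 9/5*e24 - 3/2*e34
Answer: 4638/2621*e1 - 12163/5242*e2 - 15255/10484*e3 + 3870/2621*e4


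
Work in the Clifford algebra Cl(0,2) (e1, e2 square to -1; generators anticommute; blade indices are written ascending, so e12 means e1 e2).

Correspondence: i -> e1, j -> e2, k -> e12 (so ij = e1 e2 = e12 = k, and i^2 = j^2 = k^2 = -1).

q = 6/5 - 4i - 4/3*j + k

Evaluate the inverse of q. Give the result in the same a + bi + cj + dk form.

In blades: q = 6/5 - 4*e1 - 4/3*e2 + e12.
With qbar = 6/5 + 4*e1 + 4/3*e2 - e12 (scalar fixed, mapped units negated), q qbar = 4549/225 (the sum of squared coefficients), so q^-1 = qbar / (4549/225) = 270/4549 + 900/4549*e1 + 300/4549*e2 - 225/4549*e12; translating back:
Answer: 270/4549 + 900/4549*i + 300/4549*j - 225/4549*k


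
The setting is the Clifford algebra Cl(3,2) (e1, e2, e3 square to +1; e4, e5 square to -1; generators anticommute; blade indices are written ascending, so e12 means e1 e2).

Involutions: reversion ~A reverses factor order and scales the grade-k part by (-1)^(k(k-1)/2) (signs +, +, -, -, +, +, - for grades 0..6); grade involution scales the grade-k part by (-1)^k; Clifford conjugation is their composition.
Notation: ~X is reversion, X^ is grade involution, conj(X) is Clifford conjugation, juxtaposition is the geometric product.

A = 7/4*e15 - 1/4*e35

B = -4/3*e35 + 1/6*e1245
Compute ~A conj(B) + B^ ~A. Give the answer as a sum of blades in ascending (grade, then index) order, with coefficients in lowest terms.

first term: 1/3 - 7/3*e13 - 7/24*e24 + 1/24*e1234
second term: -1/3 - 7/3*e13 - 7/24*e24 - 1/24*e1234
Answer: -14/3*e13 - 7/12*e24


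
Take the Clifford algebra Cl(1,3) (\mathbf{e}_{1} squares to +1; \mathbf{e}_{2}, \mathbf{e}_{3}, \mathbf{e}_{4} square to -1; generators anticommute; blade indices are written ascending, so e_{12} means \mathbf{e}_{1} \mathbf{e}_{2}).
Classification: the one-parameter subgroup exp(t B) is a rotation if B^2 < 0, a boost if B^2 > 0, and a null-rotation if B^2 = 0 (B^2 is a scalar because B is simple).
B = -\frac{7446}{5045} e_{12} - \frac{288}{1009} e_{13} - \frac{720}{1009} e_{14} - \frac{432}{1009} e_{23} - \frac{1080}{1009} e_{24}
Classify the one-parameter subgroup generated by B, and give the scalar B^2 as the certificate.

B^2 term by term: the squares give (-\frac{7446}{5045})^2*(e_{12})^2 + (-\frac{288}{1009})^2*(e_{13})^2 + (-\frac{720}{1009})^2*(e_{14})^2 + (-\frac{432}{1009})^2*(e_{23})^2 + (-\frac{1080}{1009})^2*(e_{24})^2 = \frac{55442916}{25452025}*(+1) + \frac{82944}{1018081}*(+1) + \frac{518400}{1018081}*(+1) + \frac{186624}{1018081}*(-1) + \frac{1166400}{1018081}*(-1) = \frac{36}{25} (each basis 2-blade squares to minus the product of its generators' squares); cross terms between blades sharing an index anticommute and cancel; the commuting (index-disjoint) pairs give grade-4 terms 2*c*c'*(blade product), which cancel blade by blade — e_{1234}: -\frac{622080}{1018081} + \frac{622080}{1018081} = 0 — confirming B is simple. So B^2 = \frac{36}{25}.
Answer: boost, certificate B^2 = \frac{36}{25}. Because \frac{36}{25} is invariant under every versor sandwich, the classification follows from its sign alone.


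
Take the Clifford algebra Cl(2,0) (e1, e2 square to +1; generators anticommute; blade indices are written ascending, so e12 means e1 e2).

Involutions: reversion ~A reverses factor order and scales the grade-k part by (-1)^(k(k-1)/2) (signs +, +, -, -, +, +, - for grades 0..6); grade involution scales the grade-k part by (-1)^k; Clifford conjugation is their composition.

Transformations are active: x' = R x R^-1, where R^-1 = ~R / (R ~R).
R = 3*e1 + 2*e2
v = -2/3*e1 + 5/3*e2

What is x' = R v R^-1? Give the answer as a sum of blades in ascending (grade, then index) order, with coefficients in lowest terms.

~R = 3*e1 + 2*e2, and R ~R = 13, so R^-1 = ~R / (13).
R v = 4/3 + 19/3*e12
Answer: 50/39*e1 - 49/39*e2


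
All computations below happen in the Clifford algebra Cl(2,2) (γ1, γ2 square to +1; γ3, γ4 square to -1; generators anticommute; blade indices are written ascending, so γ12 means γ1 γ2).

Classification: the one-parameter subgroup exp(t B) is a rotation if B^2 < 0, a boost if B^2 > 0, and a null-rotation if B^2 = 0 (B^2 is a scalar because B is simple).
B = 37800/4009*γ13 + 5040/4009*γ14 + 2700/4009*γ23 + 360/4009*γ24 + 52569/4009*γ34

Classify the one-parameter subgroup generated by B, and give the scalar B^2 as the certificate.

B^2 term by term: the squares give (37800/4009)^2*(γ13)^2 + (5040/4009)^2*(γ14)^2 + (2700/4009)^2*(γ23)^2 + (360/4009)^2*(γ24)^2 + (52569/4009)^2*(γ34)^2 = 1428840000/16072081*(+1) + 25401600/16072081*(+1) + 7290000/16072081*(+1) + 129600/16072081*(+1) + 2763499761/16072081*(-1) = -81 (each basis 2-blade squares to minus the product of its generators' squares); cross terms between blades sharing an index anticommute and cancel; the commuting (index-disjoint) pairs give grade-4 terms 2*c*c'*(blade product), which cancel blade by blade — γ1234: -27216000/16072081 + 27216000/16072081 = 0 — confirming B is simple. So B^2 = -81.
Answer: rotation, certificate B^2 = -81. Why this suffices: the scalar -81 survives any versor conjugation, so its sign alone determines the class however B is presented.


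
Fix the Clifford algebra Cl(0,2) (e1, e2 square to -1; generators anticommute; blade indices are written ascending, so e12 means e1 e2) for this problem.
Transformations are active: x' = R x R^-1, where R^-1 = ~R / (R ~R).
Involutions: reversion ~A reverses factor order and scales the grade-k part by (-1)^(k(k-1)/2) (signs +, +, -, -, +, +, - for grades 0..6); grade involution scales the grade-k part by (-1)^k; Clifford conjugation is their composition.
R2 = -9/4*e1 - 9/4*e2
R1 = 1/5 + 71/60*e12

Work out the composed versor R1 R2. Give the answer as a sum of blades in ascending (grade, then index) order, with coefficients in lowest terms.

Distribute over the terms of R1 (each basis-blade product reordered to ascending indices, repeated generators contracted through their squares):
(1/5) R2 = -9/20*e1 - 9/20*e2
(71/60*e12) R2 = 213/80*e1 - 213/80*e2
Summing the partial products and collecting blades:
Answer: 177/80*e1 - 249/80*e2


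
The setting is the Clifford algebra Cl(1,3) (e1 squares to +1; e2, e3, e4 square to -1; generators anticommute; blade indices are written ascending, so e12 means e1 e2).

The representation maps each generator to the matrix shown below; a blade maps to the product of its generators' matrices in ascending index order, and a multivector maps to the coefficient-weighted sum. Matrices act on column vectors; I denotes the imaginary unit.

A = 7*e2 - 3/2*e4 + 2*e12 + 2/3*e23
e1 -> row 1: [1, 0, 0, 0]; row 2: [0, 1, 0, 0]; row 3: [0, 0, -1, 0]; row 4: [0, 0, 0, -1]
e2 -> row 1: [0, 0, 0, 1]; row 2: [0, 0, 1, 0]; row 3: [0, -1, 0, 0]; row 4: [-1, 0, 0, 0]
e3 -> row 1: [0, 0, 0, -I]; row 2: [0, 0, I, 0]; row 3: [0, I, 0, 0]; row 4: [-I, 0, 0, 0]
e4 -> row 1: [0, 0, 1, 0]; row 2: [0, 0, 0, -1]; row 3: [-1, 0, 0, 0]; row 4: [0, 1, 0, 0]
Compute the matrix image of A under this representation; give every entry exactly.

Bivector images (products of the table entries): rho(e12) = rho(e1)rho(e2) = row 1: [0, 0, 0, 1]; row 2: [0, 0, 1, 0]; row 3: [0, 1, 0, 0]; row 4: [1, 0, 0, 0]; rho(e23) = rho(e2)rho(e3) = row 1: [-I, 0, 0, 0]; row 2: [0, I, 0, 0]; row 3: [0, 0, -I, 0]; row 4: [0, 0, 0, I].
M = (7)*rho(e2) + (-3/2)*rho(e4) + (2)*rho(e12) + (2/3)*rho(e23), summed entrywise:
Answer: row 1: [-2*I/3, 0, -3/2, 9]; row 2: [0, 2*I/3, 9, 3/2]; row 3: [3/2, -5, -2*I/3, 0]; row 4: [-5, -3/2, 0, 2*I/3]


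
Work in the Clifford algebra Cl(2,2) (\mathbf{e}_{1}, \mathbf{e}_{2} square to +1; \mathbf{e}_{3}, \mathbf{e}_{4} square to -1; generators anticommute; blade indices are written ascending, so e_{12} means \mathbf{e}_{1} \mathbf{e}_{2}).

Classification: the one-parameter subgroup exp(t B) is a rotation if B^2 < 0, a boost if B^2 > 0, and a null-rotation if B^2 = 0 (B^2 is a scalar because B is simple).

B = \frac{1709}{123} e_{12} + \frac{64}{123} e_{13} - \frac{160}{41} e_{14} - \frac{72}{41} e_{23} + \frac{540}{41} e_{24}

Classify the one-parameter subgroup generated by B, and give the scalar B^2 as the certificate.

B^2 term by term: the squares give (\frac{1709}{123})^2*(e_{12})^2 + (\frac{64}{123})^2*(e_{13})^2 + (-\frac{160}{41})^2*(e_{14})^2 + (-\frac{72}{41})^2*(e_{23})^2 + (\frac{540}{41})^2*(e_{24})^2 = \frac{2920681}{15129}*(-1) + \frac{4096}{15129}*(+1) + \frac{25600}{1681}*(+1) + \frac{5184}{1681}*(+1) + \frac{291600}{1681}*(+1) = -1 (each basis 2-blade squares to minus the product of its generators' squares); cross terms between blades sharing an index anticommute and cancel; the commuting (index-disjoint) pairs give grade-4 terms 2*c*c'*(blade product), which cancel blade by blade — e_{1234}: -\frac{23040}{1681} + \frac{23040}{1681} = 0 — confirming B is simple. So B^2 = -1.
Answer: rotation, certificate B^2 = -1. B^2 = -1 is basis-independent, so its sign is the whole story.


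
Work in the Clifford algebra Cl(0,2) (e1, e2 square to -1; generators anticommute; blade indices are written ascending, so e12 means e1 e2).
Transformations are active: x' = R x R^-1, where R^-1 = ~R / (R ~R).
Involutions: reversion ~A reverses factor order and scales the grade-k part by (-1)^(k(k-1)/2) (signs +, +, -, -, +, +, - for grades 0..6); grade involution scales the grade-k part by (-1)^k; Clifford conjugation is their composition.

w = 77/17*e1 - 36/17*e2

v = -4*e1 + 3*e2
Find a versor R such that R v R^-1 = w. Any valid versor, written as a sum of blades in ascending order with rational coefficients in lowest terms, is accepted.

Reasoning: v^2 = w^2 = -25 since conjugation preserves the quadratic form; R = v + w = 9/17*e1 + 15/17*e2 is then valid when invertible, keeping its own part and reversing (v - w)/2.
Answer: 9/17*e1 + 15/17*e2


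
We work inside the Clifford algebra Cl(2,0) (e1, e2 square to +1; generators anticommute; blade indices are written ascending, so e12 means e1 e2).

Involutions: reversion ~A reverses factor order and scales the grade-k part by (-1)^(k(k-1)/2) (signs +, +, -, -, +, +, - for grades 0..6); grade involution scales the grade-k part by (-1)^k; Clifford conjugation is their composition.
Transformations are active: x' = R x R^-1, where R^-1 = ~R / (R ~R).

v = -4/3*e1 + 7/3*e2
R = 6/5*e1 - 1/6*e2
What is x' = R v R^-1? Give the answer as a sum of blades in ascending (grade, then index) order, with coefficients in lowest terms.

~R = 6/5*e1 - 1/6*e2, and R ~R = 1321/900, so R^-1 = ~R / (1321/900).
R v = -179/90 + 116/45*e12
Answer: -7604/3963*e1 - 7457/3963*e2


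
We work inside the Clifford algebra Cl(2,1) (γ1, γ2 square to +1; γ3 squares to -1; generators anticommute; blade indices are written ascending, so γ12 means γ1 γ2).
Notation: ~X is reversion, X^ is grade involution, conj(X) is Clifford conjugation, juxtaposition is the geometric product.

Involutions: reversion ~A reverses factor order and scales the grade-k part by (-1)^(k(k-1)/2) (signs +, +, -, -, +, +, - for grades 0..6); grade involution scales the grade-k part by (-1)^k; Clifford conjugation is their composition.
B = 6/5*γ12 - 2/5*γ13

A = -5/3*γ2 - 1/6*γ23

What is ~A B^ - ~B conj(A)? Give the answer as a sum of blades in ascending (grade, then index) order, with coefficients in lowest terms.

first term: 2*γ1 + 1/15*γ12 - 1/5*γ13 - 2/3*γ123
second term: -2*γ1 + 1/15*γ12 - 1/5*γ13 - 2/3*γ123
Answer: 4*γ1


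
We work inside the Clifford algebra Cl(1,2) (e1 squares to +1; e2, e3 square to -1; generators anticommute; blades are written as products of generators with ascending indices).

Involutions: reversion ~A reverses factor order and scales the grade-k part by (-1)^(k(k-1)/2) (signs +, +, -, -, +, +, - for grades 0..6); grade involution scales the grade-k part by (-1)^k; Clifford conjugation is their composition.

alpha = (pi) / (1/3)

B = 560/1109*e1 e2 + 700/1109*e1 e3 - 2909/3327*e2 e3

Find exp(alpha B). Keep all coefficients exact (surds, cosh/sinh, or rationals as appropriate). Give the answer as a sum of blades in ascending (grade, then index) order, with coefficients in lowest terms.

B^2 term by term: the squares give (560/1109)^2*(e1 e2)^2 + (700/1109)^2*(e1 e3)^2 + (-2909/3327)^2*(e2 e3)^2 = 313600/1229881*(+1) + 490000/1229881*(+1) + 8462281/11068929*(-1) = -1/9 (each basis 2-blade squares to minus the product of its generators' squares); cross terms between blades sharing an index anticommute and cancel. So B^2 = -1/9.
B^2 = -1/9 — since the square is negative, the closed form is circular: l = 1/3, alpha*l = pi, so exp(alpha B) = cos(pi) + (sin(pi)/(1/3))*B = -1 + (0)*B.
Answer: -1


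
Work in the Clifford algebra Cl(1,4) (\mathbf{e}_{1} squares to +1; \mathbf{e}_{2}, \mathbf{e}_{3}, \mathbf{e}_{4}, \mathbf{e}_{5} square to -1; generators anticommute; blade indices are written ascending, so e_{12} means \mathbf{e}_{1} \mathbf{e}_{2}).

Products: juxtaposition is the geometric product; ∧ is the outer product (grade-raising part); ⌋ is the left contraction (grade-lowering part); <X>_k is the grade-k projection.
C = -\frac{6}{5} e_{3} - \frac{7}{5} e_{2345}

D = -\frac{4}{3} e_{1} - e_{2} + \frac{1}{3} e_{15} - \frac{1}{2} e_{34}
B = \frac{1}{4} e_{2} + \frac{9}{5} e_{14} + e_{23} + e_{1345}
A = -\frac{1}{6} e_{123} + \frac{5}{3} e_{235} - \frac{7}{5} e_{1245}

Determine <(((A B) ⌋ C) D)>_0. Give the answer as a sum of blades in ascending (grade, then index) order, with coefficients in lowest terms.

step 1: \frac{1}{6} e_{1} - \frac{5}{3} e_{5} - \frac{1}{24} e_{13} - \frac{7}{5} e_{23} + \frac{63}{25} e_{25} - \frac{5}{12} e_{35} - \frac{5}{3} e_{124} + \frac{7}{20} e_{145} - \frac{3}{10} e_{234} + \frac{1}{6} e_{245} + \frac{7}{5} e_{1345} + 3 e_{12345}
step 2: -\frac{7}{30} e_{3} + \frac{21}{50} e_{5} + \frac{7}{12} e_{24} + \frac{441}{125} e_{34} - \frac{49}{25} e_{45} + \frac{7}{3} e_{234}
step 3: \frac{441}{250} + \frac{7}{50} e_{1} + \frac{7}{6} e_{2} - \frac{7}{10} e_{4} - \frac{14}{45} e_{13} + \frac{49}{75} e_{14} + \frac{14}{25} e_{15} - \frac{21}{40} e_{23} + \frac{21}{50} e_{25} + \frac{7}{3} e_{34} + \frac{49}{50} e_{35} - \frac{7}{9} e_{124} - \frac{588}{125} e_{134} + \frac{7}{90} e_{135} + \frac{196}{75} e_{145} - \frac{441}{125} e_{234} + \frac{49}{25} e_{245} - \frac{21}{100} e_{345} + \frac{28}{9} e_{1234} + \frac{7}{36} e_{1245} + \frac{147}{125} e_{1345} - \frac{7}{9} e_{12345}
step 4: \frac{441}{250}
Answer: \frac{441}{250}


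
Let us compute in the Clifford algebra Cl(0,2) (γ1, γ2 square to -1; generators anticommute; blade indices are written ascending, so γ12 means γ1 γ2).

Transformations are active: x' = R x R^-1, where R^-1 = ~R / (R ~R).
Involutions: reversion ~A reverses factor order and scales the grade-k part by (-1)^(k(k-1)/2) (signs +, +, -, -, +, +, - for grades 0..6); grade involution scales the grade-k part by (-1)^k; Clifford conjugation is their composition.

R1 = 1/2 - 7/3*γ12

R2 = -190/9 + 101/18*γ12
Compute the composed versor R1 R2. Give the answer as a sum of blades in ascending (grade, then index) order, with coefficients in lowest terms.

Distribute over the terms of R1 (each basis-blade product reordered to ascending indices, repeated generators contracted through their squares):
(1/2) R2 = -95/9 + 101/36*γ12
(-7/3*γ12) R2 = 707/54 + 1330/27*γ12
Summing the partial products and collecting blades:
Answer: 137/54 + 5623/108*γ12


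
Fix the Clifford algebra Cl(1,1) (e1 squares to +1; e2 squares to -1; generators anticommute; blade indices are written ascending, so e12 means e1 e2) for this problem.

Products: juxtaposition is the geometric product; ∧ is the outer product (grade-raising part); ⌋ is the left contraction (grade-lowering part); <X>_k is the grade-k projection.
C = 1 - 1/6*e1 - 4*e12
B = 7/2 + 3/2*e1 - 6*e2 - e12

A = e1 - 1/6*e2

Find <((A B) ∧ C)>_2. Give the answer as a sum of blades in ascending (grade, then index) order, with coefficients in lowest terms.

step 1: 1/2 + 11/3*e1 - 19/12*e2 - 23/4*e12
step 2: 1/2 + 43/12*e1 - 19/12*e2 - 577/72*e12
step 3: -577/72*e12
Answer: -577/72*e12


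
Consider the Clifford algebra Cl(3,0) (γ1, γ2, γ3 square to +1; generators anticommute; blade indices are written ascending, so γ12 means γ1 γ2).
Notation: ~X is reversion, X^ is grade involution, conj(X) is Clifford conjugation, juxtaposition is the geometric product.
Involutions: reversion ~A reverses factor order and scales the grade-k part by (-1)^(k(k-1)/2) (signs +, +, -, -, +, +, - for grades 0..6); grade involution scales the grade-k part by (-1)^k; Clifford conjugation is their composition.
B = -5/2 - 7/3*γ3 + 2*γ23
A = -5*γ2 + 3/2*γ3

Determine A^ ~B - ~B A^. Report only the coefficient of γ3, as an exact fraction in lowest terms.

first term: 7/2 - 31/2*γ2 - 25/4*γ3 - 35/3*γ23
second term: 7/2 - 19/2*γ2 + 55/4*γ3 + 35/3*γ23
Answer: -20


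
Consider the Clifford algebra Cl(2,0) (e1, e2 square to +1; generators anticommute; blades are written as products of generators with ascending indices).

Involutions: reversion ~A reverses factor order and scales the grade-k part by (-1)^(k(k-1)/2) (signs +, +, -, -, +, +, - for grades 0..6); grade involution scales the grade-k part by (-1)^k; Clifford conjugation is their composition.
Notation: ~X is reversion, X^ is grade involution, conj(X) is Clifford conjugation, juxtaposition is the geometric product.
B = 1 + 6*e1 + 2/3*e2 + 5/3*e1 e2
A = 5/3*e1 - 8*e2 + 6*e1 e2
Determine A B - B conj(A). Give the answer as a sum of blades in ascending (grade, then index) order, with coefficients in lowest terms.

first term: -16/3 + 19*e1 - 371/9*e2 + 496/9*e1 e2
second term: 16/3 + 47/3*e1 - 227/9*e2 + 388/9*e1 e2
Answer: -32/3 + 10/3*e1 - 16*e2 + 12*e1 e2


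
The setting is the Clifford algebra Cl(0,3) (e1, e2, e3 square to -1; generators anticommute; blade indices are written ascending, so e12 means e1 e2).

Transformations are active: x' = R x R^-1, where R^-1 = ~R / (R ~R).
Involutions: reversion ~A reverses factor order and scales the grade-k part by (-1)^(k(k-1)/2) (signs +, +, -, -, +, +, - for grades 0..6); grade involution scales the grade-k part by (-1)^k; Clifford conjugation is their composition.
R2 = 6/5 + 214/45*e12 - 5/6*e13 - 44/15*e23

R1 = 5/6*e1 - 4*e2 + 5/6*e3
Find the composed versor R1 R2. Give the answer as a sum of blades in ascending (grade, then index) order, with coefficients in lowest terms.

Distribute over the terms of R1 (each basis-blade product reordered to ascending indices, repeated generators contracted through their squares):
(5/6*e1) R2 = e1 - 107/27*e2 + 25/36*e3 - 22/9*e123
(-4*e2) R2 = -856/45*e1 - 24/5*e2 - 176/15*e3 - 10/3*e123
(5/6*e3) R2 = -25/36*e1 - 22/9*e2 + e3 + 107/27*e123
Summing the partial products and collecting blades:
Answer: -1123/60*e1 - 1513/135*e2 - 1807/180*e3 - 49/27*e123


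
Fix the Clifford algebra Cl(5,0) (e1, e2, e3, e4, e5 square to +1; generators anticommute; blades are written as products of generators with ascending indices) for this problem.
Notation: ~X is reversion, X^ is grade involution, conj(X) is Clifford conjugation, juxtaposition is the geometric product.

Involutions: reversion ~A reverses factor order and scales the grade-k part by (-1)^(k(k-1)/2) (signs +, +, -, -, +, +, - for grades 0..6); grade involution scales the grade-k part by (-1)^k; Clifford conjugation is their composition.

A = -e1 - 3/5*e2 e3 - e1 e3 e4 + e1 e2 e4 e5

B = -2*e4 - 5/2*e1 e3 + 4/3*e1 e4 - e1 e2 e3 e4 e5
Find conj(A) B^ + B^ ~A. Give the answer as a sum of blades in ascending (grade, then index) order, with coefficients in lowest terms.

first term: -17/6*e3 - 7/6*e4 - 3/2*e1 e2 - 2*e1 e3 + 2*e1 e4 + 7/3*e2 e5 - 2*e1 e2 e5 - 3/5*e1 e4 e5 + 6/5*e2 e3 e4 + 4/5*e1 e2 e3 e4 + 7/2*e2 e3 e4 e5
second term: -1/6*e3 + 23/6*e4 + 3/2*e1 e2 + 2*e1 e3 + 2*e1 e4 + 1/3*e2 e5 + 2*e1 e2 e5 - 3/5*e1 e4 e5 + 6/5*e2 e3 e4 + 4/5*e1 e2 e3 e4 - 7/2*e2 e3 e4 e5
Answer: -3*e3 + 8/3*e4 + 4*e1 e4 + 8/3*e2 e5 - 6/5*e1 e4 e5 + 12/5*e2 e3 e4 + 8/5*e1 e2 e3 e4


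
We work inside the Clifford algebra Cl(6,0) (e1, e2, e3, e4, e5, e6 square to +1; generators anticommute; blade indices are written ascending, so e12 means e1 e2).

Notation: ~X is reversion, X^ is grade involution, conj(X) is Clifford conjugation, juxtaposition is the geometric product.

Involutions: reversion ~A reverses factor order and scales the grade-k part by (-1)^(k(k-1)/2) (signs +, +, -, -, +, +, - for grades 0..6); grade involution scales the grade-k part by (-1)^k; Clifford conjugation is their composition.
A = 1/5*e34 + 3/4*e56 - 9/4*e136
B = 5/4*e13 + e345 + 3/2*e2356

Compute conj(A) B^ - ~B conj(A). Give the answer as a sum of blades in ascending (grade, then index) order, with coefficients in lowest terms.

first term: -1/5*e5 + 45/16*e6 + 1/4*e14 + 9/8*e23 - 27/8*e125 - 3/4*e346 - 15/16*e1356 - 9/4*e1456 + 3/10*e2456
second term: -1/5*e5 - 45/16*e6 + 1/4*e14 + 9/8*e23 - 27/8*e125 + 3/4*e346 + 15/16*e1356 - 9/4*e1456 - 3/10*e2456
Answer: 45/8*e6 - 3/2*e346 - 15/8*e1356 + 3/5*e2456


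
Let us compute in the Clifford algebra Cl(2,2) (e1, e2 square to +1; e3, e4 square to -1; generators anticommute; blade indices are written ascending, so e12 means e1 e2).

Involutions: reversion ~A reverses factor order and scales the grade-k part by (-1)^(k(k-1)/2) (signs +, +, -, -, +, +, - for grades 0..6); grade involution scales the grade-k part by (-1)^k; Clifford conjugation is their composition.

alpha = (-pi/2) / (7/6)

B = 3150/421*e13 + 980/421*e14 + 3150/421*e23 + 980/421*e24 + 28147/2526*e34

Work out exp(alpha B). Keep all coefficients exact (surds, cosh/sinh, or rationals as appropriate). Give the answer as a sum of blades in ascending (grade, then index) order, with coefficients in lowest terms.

B^2 term by term: the squares give (3150/421)^2*(e13)^2 + (980/421)^2*(e14)^2 + (3150/421)^2*(e23)^2 + (980/421)^2*(e24)^2 + (28147/2526)^2*(e34)^2 = 9922500/177241*(+1) + 960400/177241*(+1) + 9922500/177241*(+1) + 960400/177241*(+1) + 792253609/6380676*(-1) = -49/36 (each basis 2-blade squares to minus the product of its generators' squares); cross terms between blades sharing an index anticommute and cancel; the commuting (index-disjoint) pairs give grade-4 terms 2*c*c'*(blade product), which cancel blade by blade — e1234: -6174000/177241 + 6174000/177241 = 0 — confirming B is simple. So B^2 = -49/36.
B^2 = -49/36 — the negative square puts this in the circular regime; l = 7/6, alpha*l = -pi/2, so exp(alpha B) = cos(-pi/2) + (sin(-pi/2)/(7/6))*B = 0 + (-6/7)*B.
Answer: -2700/421*e13 - 840/421*e14 - 2700/421*e23 - 840/421*e24 - 4021/421*e34


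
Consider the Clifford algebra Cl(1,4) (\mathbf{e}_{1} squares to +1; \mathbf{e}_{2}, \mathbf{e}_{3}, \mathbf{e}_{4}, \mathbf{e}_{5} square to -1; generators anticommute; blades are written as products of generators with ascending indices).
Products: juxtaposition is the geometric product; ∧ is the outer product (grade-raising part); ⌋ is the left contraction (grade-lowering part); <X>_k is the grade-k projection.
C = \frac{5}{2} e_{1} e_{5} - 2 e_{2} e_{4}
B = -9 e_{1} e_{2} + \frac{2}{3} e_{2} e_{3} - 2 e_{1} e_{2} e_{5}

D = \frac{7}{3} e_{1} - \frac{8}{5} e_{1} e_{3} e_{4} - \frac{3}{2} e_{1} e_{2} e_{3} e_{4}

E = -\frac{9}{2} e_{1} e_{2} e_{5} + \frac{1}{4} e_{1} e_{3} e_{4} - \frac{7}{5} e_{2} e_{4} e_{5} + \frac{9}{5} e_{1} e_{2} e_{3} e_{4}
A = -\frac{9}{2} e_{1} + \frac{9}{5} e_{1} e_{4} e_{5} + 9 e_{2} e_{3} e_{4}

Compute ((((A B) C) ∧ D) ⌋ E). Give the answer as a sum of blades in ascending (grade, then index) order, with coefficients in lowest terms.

step 1: \frac{81}{2} e_{2} - 6 e_{4} + \frac{18}{5} e_{2} e_{4} + 9 e_{2} e_{5} - 3 e_{1} e_{2} e_{3} - 81 e_{1} e_{3} e_{4} - \frac{81}{5} e_{2} e_{4} e_{5} - 18 e_{1} e_{3} e_{4} e_{5} + \frac{6}{5} e_{1} e_{2} e_{3} e_{4} e_{5}
step 2: \frac{36}{5} + 12 e_{2} + 81 e_{4} - \frac{162}{5} e_{5} - \frac{45}{2} e_{1} e_{2} - 45 e_{3} e_{4} + 18 e_{4} e_{5} - 162 e_{1} e_{2} e_{3} - \frac{81}{2} e_{1} e_{2} e_{4} - \frac{405}{4} e_{1} e_{2} e_{5} + 6 e_{1} e_{3} e_{4} - \frac{12}{5} e_{1} e_{3} e_{5} + 15 e_{1} e_{4} e_{5} - 3 e_{2} e_{3} e_{4} - \frac{15}{2} e_{2} e_{3} e_{5} - \frac{405}{2} e_{3} e_{4} e_{5} - 36 e_{1} e_{2} e_{3} e_{5} + 9 e_{1} e_{2} e_{4} e_{5}
step 3: \frac{84}{5} e_{1} - 28 e_{1} e_{2} - 189 e_{1} e_{4} + \frac{378}{5} e_{1} e_{5} - \frac{2913}{25} e_{1} e_{3} e_{4} + 42 e_{1} e_{4} e_{5} + \frac{77}{5} e_{1} e_{2} e_{3} e_{4} + \frac{35}{2} e_{1} e_{2} e_{3} e_{5} + \frac{21033}{50} e_{1} e_{3} e_{4} e_{5} + \frac{243}{5} e_{1} e_{2} e_{3} e_{4} e_{5}
step 4: \frac{141}{100} + \frac{68742}{125} e_{2} + \frac{189}{4} e_{3} + 126 e_{5} - \frac{1701}{5} e_{2} e_{3} - \frac{378}{5} e_{2} e_{5} - \frac{231}{5} e_{3} e_{4} + \frac{756}{25} e_{2} e_{3} e_{4}
Answer: \frac{141}{100} + \frac{68742}{125} e_{2} + \frac{189}{4} e_{3} + 126 e_{5} - \frac{1701}{5} e_{2} e_{3} - \frac{378}{5} e_{2} e_{5} - \frac{231}{5} e_{3} e_{4} + \frac{756}{25} e_{2} e_{3} e_{4}


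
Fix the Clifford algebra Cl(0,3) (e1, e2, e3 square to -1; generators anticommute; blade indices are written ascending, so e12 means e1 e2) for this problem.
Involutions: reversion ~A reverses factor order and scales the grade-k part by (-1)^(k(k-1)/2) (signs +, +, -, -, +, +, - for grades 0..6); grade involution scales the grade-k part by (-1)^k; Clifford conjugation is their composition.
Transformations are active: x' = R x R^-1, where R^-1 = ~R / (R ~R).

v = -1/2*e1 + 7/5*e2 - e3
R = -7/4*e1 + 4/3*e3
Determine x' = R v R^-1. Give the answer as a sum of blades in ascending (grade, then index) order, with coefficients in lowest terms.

~R = -7/4*e1 + 4/3*e3, and R ~R = -697/144, so R^-1 = ~R / (-697/144).
R v = 11/24 - 49/20*e12 + 29/12*e13 - 28/15*e23
Answer: 1159/1394*e1 - 7/5*e2 + 521/697*e3


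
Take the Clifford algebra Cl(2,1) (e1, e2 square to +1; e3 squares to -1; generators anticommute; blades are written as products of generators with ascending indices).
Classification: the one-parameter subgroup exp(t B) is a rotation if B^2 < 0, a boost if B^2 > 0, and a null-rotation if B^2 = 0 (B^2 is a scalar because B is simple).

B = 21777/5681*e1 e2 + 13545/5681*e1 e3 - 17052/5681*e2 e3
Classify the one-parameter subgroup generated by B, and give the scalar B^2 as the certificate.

B^2 term by term: the squares give (21777/5681)^2*(e1 e2)^2 + (13545/5681)^2*(e1 e3)^2 + (-17052/5681)^2*(e2 e3)^2 = 474237729/32273761*(-1) + 183467025/32273761*(+1) + 290770704/32273761*(+1) = 0 (each basis 2-blade squares to minus the product of its generators' squares); cross terms between blades sharing an index anticommute and cancel. So B^2 = 0.
Answer: null-rotation, certificate B^2 = 0. Certificate logic: 0 is a conjugation-invariant scalar, so its sign fixes rotation versus boost versus null-rotation outright.


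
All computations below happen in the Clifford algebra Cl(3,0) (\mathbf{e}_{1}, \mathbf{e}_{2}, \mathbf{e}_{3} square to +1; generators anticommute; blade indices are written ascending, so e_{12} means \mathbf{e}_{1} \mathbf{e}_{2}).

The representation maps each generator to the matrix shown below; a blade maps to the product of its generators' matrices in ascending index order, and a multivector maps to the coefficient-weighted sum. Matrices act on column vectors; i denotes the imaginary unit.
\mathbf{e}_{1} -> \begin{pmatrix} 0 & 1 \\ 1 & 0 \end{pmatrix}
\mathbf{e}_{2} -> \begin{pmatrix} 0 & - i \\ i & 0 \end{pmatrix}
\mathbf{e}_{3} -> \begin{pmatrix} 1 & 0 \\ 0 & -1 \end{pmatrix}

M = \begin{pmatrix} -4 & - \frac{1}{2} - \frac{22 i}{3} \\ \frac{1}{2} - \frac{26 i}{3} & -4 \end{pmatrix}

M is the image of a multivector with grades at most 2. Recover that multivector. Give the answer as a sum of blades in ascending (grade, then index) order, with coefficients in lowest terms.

Method: 1, rho(e_{1}), rho(e_{2}), rho(e_{3}) form a trace-orthogonal basis of the 2x2 complex matrices (tr(X Y) = 2 if X = Y, else 0), so M = m0*1 + m1*rho(e_{1}) + m2*rho(e_{2}) + m3*rho(e_{3}) with m0 = tr(M)/2 = -4, m1 = tr(M rho(e_{1}))/2 = - 8 i, m2 = tr(M rho(e_{2}))/2 = - \frac{2}{3} - \frac{i}{2}, m3 = tr(M rho(e_{3}))/2 = 0.
Multiplying table entries, the bivector images are rho(e_{12}) = i*rho(e_{3}), rho(e_{13}) = -i*rho(e_{2}), rho(e_{23}) = i*rho(e_{1}); with real blade coefficients the real parts of m0..m3 are the coefficients of 1, e_{1}, e_{2}, e_{3} and the imaginary parts give the bivectors (e_{23}: Im m1, e_{13}: -Im m2, e_{12}: Im m3).
Answer: -4 - \frac{2}{3} e_{2} + \frac{1}{2} e_{13} - 8 e_{23}
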